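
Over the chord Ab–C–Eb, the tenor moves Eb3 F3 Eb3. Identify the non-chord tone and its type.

F3 is a neighbor tone.

The harmony at that moment is Ab major triad (Ab, C, Eb); F3 is not a chord tone.
It is approached by step up from Eb3 and left by step down to Eb3.
Step away and step back to the same note — a neighbor tone (upper neighbor).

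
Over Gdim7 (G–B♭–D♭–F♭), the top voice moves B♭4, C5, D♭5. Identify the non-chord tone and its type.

The harmony at that moment is G diminished seventh chord (G, B♭, D♭, F♭); C5 is not a chord tone.
It is approached by step up from B♭4 and left by step up to D♭5.
Step in, step out in the same direction — a passing tone.

C5 is a passing tone.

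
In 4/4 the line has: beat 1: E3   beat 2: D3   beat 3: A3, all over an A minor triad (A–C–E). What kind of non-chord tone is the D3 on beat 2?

The harmony at that moment is A minor triad (A, C, E); D3 is not a chord tone.
It is approached by step down from E3 and left by leap up to A3.
Step in, leap out, on a weak beat — an escape tone.

Escape tone.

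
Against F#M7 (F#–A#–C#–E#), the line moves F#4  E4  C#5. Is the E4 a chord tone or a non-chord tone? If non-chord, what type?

The harmony at that moment is F# major seventh chord (F#, A#, C#, E#); E4 is not a chord tone.
It is approached by step down from F#4 and left by leap up to C#5.
Step in, leap out — an escape tone.

Non-chord tone — an escape tone.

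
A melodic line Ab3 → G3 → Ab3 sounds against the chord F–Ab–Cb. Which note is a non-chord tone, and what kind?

The harmony at that moment is F diminished triad (F, Ab, Cb); G3 is not a chord tone.
It is approached by step down from Ab3 and left by step up to Ab3.
Step away and step back to the same note — a neighbor tone (lower neighbor).

G3 is a neighbor tone.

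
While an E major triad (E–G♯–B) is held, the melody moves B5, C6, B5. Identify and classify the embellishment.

The harmony at that moment is E major triad (E, G♯, B); C6 is not a chord tone.
It is approached by step up from B5 and left by step down to B5.
Step away and step back to the same note — a neighbor tone (upper neighbor).

C6 is a neighbor tone.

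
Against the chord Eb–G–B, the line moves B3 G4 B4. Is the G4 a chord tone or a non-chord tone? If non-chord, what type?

Eb augmented triad contains Eb, G, B; G is the third, so it is a chord tone.

Chord tone (the third of Eb augmented triad).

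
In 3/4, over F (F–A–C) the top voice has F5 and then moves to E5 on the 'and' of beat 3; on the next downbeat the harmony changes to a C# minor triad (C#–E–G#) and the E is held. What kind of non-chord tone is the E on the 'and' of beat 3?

The harmony at that moment is F major triad (F, A, C); E5 is not a chord tone.
It is approached by step down from F5 and then sustained as the same pitch into the next harmony.
Arriving early and becoming a chord tone when the harmony changes — an anticipation.

Anticipation.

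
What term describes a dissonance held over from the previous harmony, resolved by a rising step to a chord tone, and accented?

Retardation.

Approach: by preparation — the pitch is first a chord tone, then held (tied or repeated) while the harmony changes under it. Departure: up by step. Metric position: strong.
A prepared dissonance that resolves upward by step — a retardation. (The same figure resolving downward would be a suspension.)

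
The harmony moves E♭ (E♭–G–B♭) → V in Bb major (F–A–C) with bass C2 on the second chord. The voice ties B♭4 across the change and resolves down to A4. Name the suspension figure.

At the second chord the bass is C2. The suspended B♭4 lies a seventh above the bass; after resolving down by step to A4, the interval above the bass becomes a sixth.
Suspension figures are named by those two intervals: 7–6.

7–6 suspension.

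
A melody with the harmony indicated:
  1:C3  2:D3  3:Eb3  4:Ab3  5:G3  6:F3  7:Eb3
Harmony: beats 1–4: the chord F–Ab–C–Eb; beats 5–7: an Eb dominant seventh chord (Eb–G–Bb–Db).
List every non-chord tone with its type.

D3 (beat 2) — passing tone; F3 (beat 6) — passing tone.

The harmony at that moment is F minor seventh chord (F, Ab, C, Eb); D3 is not a chord tone.
It is approached by step up from C3 and left by step up to Eb3.
Step in, step out in the same direction — a passing tone.
The harmony at that moment is Eb dominant seventh chord (Eb, G, Bb, Db); F3 is not a chord tone.
It is approached by step down from G3 and left by step down to Eb3.
Step in, step out in the same direction — a passing tone.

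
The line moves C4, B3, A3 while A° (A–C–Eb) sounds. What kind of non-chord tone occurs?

B3 is a passing tone.

The harmony at that moment is A diminished triad (A, C, Eb); B3 is not a chord tone.
It is approached by step down from C4 and left by step down to A3.
Step in, step out in the same direction — a passing tone.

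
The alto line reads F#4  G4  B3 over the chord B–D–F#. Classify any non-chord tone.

G4 is an escape tone.

The harmony at that moment is B minor triad (B, D, F#); G4 is not a chord tone.
It is approached by step up from F#4 and left by leap down to B3.
Step in, leap out — an escape tone.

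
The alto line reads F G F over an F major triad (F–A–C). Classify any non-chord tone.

G is a neighbor tone.

The harmony at that moment is F major triad (F, A, C); G is not a chord tone.
It is approached by step up from F and left by step down to F.
Step away and step back to the same note — a neighbor tone (upper neighbor).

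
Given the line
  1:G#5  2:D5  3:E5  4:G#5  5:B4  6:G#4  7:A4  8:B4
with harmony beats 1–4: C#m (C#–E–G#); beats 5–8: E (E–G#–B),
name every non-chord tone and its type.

The harmony at that moment is C# minor triad (C#, E, G#); D5 is not a chord tone.
It is approached by leap down from G#5 and left by step up to E5.
Leap in, step out — an appoggiatura.
The harmony at that moment is E major triad (E, G#, B); A4 is not a chord tone.
It is approached by step up from G#4 and left by step up to B4.
Step in, step out in the same direction — a passing tone.

D5 (beat 2) — appoggiatura; A4 (beat 7) — passing tone.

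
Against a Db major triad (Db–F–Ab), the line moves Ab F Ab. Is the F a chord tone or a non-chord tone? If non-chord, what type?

Chord tone (the third of Db major triad).

Db major triad contains Db, F, Ab; F is the third, so it is a chord tone.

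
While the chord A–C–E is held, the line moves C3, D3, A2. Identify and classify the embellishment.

The harmony at that moment is A minor triad (A, C, E); D3 is not a chord tone.
It is approached by step up from C3 and left by leap down to A2.
Step in, leap out — an escape tone.

D3 is an escape tone.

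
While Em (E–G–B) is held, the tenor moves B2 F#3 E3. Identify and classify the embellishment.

The harmony at that moment is E minor triad (E, G, B); F#3 is not a chord tone.
It is approached by leap up from B2 and left by step down to E3.
Leap in, step out — an appoggiatura.

F#3 is an appoggiatura.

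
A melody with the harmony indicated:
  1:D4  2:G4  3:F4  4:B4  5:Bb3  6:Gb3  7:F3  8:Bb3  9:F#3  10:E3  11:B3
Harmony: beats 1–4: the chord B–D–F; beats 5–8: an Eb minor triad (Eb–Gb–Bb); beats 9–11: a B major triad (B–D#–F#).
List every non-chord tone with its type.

G4 (beat 2) — appoggiatura; F3 (beat 7) — escape tone; E3 (beat 10) — escape tone.

The harmony at that moment is B diminished triad (B, D, F); G4 is not a chord tone.
It is approached by leap up from D4 and left by step down to F4.
Leap in, step out — an appoggiatura.
The harmony at that moment is Eb minor triad (Eb, Gb, Bb); F3 is not a chord tone.
It is approached by step down from Gb3 and left by leap up to Bb3.
Step in, leap out — an escape tone.
The harmony at that moment is B major triad (B, D#, F#); E3 is not a chord tone.
It is approached by step down from F#3 and left by leap up to B3.
Step in, leap out — an escape tone.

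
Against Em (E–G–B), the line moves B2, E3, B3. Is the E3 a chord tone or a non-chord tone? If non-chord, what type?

Chord tone (the root of E minor triad).

E minor triad contains E, G, B; E is the root, so it is a chord tone.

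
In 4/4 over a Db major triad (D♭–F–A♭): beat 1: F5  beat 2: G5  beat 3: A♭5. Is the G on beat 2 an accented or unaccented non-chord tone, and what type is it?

Unaccented passing tone.

The harmony at that moment is D♭ major triad (D♭, F, A♭); G5 is not a chord tone.
It is approached by step up from F5 and left by step up to A♭5.
Step in, step out in the same direction — a passing tone.
It falls on a weak beat, so it is unaccented.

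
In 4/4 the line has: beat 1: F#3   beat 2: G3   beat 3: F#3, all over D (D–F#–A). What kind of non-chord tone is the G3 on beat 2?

Upper neighbor tone.

The harmony at that moment is D major triad (D, F#, A); G3 is not a chord tone.
It is approached by step up from F#3 and left by step down to F#3.
Step away and step back to the same note — a neighbor tone (upper neighbor).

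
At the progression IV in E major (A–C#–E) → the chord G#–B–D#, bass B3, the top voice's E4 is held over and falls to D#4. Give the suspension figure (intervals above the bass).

4–3 suspension.

At the second chord the bass is B3. The suspended E4 lies a fourth above the bass; after resolving down by step to D#4, the interval above the bass becomes a third.
Suspension figures are named by those two intervals: 4–3.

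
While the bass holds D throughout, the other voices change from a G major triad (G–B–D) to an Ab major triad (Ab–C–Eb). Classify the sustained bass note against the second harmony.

Pedal tone (pedal point).

The harmony at that moment is Ab major triad (Ab, C, Eb); D is not a chord tone.
It is held over (the same pitch as the preceding D) and then sustained as the same pitch into the next harmony.
Sustained through a change of harmony — a pedal tone.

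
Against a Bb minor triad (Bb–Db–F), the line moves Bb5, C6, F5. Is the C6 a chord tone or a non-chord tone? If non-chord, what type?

The harmony at that moment is Bb minor triad (Bb, Db, F); C6 is not a chord tone.
It is approached by step up from Bb5 and left by leap down to F5.
Step in, leap out — an escape tone.

Non-chord tone — an escape tone.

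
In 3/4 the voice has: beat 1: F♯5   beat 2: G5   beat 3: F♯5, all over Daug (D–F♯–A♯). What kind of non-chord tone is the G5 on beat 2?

Upper neighbor tone.

The harmony at that moment is D augmented triad (D, F♯, A♯); G5 is not a chord tone.
It is approached by step up from F♯5 and left by step down to F♯5.
Step away and step back to the same note — a neighbor tone (upper neighbor).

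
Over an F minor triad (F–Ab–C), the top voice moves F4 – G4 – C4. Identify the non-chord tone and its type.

G4 is an escape tone.

The harmony at that moment is F minor triad (F, Ab, C); G4 is not a chord tone.
It is approached by step up from F4 and left by leap down to C4.
Step in, leap out — an escape tone.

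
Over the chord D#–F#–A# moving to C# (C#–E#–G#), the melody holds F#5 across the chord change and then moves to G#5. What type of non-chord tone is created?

F#5 is a retardation.

The harmony at that moment is C# major triad (C#, E#, G#); F#5 is not a chord tone.
It is held over (the same pitch as the preceding F#5) and left by step up to G#5.
Held over from the previous chord and resolving up by step — a retardation.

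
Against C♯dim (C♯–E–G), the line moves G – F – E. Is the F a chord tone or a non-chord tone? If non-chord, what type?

Non-chord tone — a passing tone.

The harmony at that moment is C♯ diminished triad (C♯, E, G); F is not a chord tone.
It is approached by step down from G and left by step down to E.
Step in, step out in the same direction — a passing tone.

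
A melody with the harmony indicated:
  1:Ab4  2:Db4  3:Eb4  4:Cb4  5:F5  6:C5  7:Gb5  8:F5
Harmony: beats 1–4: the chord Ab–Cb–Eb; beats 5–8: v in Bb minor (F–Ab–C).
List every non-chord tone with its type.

Db4 (beat 2) — appoggiatura; Gb5 (beat 7) — appoggiatura.

The harmony at that moment is Ab minor triad (Ab, Cb, Eb); Db4 is not a chord tone.
It is approached by leap down from Ab4 and left by step up to Eb4.
Leap in, step out — an appoggiatura.
The harmony at that moment is F minor triad (F, Ab, C); Gb5 is not a chord tone.
It is approached by leap up from C5 and left by step down to F5.
Leap in, step out — an appoggiatura.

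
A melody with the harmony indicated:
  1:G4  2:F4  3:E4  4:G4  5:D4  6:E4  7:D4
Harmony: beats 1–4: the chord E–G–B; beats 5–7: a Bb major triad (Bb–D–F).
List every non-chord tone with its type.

The harmony at that moment is E minor triad (E, G, B); F4 is not a chord tone.
It is approached by step down from G4 and left by step down to E4.
Step in, step out in the same direction — a passing tone.
The harmony at that moment is Bb major triad (Bb, D, F); E4 is not a chord tone.
It is approached by step up from D4 and left by step down to D4.
Step away and step back to the same note — a neighbor tone (upper neighbor).

F4 (beat 2) — passing tone; E4 (beat 6) — neighbor tone.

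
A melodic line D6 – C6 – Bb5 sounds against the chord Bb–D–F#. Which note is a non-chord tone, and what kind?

The harmony at that moment is Bb augmented triad (Bb, D, F#); C6 is not a chord tone.
It is approached by step down from D6 and left by step down to Bb5.
Step in, step out in the same direction — a passing tone.

C6 is a passing tone.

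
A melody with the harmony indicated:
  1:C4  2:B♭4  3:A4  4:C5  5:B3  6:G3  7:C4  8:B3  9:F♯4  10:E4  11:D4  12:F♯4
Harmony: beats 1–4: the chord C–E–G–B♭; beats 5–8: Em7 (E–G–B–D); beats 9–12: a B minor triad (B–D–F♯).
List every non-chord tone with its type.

A4 (beat 3) — escape tone; C4 (beat 7) — appoggiatura; E4 (beat 10) — passing tone.

The harmony at that moment is C dominant seventh chord (C, E, G, B♭); A4 is not a chord tone.
It is approached by step down from B♭4 and left by leap up to C5.
Step in, leap out — an escape tone.
The harmony at that moment is E minor seventh chord (E, G, B, D); C4 is not a chord tone.
It is approached by leap up from G3 and left by step down to B3.
Leap in, step out — an appoggiatura.
The harmony at that moment is B minor triad (B, D, F♯); E4 is not a chord tone.
It is approached by step down from F♯4 and left by step down to D4.
Step in, step out in the same direction — a passing tone.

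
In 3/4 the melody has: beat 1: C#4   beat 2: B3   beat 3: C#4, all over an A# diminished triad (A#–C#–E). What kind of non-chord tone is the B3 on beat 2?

The harmony at that moment is A# diminished triad (A#, C#, E); B3 is not a chord tone.
It is approached by step down from C#4 and left by step up to C#4.
Step away and step back to the same note — a neighbor tone (lower neighbor).

Lower neighbor tone.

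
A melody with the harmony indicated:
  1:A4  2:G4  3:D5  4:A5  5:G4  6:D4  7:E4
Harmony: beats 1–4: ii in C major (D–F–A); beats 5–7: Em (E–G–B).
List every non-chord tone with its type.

G4 (beat 2) — escape tone; D4 (beat 6) — appoggiatura.

The harmony at that moment is D minor triad (D, F, A); G4 is not a chord tone.
It is approached by step down from A4 and left by leap up to D5.
Step in, leap out — an escape tone.
The harmony at that moment is E minor triad (E, G, B); D4 is not a chord tone.
It is approached by leap down from G4 and left by step up to E4.
Leap in, step out — an appoggiatura.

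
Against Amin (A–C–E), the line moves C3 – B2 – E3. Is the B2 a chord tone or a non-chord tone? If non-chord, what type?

The harmony at that moment is A minor triad (A, C, E); B2 is not a chord tone.
It is approached by step down from C3 and left by leap up to E3.
Step in, leap out — an escape tone.

Non-chord tone — an escape tone.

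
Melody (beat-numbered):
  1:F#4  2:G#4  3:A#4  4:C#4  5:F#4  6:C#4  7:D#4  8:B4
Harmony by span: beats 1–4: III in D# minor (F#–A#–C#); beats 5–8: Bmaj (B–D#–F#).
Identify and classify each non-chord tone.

The harmony at that moment is F# major triad (F#, A#, C#); G#4 is not a chord tone.
It is approached by step up from F#4 and left by step up to A#4.
Step in, step out in the same direction — a passing tone.
The harmony at that moment is B major triad (B, D#, F#); C#4 is not a chord tone.
It is approached by leap down from F#4 and left by step up to D#4.
Leap in, step out — an appoggiatura.

G#4 (beat 2) — passing tone; C#4 (beat 6) — appoggiatura.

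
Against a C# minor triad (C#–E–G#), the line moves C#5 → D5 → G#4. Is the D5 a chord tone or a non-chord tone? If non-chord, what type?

Non-chord tone — an escape tone.

The harmony at that moment is C# minor triad (C#, E, G#); D5 is not a chord tone.
It is approached by step up from C#5 and left by leap down to G#4.
Step in, leap out — an escape tone.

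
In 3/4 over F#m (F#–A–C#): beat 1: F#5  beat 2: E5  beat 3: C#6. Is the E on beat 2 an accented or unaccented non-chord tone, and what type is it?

Unaccented escape tone.

The harmony at that moment is F# minor triad (F#, A, C#); E5 is not a chord tone.
It is approached by step down from F#5 and left by leap up to C#6.
Step in, leap out — an escape tone.
It falls on a weak beat, so it is unaccented.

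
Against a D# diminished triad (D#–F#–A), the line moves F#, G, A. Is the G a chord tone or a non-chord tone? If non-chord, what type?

Non-chord tone — a passing tone.

The harmony at that moment is D# diminished triad (D#, F#, A); G is not a chord tone.
It is approached by step up from F# and left by step up to A.
Step in, step out in the same direction — a passing tone.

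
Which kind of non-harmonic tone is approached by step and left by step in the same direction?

Approach: by step. Departure: by step, continuing in the same direction.
Stepwise on both sides with no change of direction means the note fills in the space between two different chord tones — a passing tone. (Had it turned back to its starting note it would be a neighbor tone instead.)

Passing tone.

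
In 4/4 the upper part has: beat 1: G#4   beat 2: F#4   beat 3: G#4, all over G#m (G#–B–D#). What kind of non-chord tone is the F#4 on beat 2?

The harmony at that moment is G# minor triad (G#, B, D#); F#4 is not a chord tone.
It is approached by step down from G#4 and left by step up to G#4.
Step away and step back to the same note — a neighbor tone (lower neighbor).

Lower neighbor tone.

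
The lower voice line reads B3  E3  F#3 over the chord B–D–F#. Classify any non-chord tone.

The harmony at that moment is B minor triad (B, D, F#); E3 is not a chord tone.
It is approached by leap down from B3 and left by step up to F#3.
Leap in, step out — an appoggiatura.

E3 is an appoggiatura.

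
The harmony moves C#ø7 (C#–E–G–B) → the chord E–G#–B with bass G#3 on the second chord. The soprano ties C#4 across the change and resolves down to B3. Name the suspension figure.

At the second chord the bass is G#3. The suspended C#4 lies a fourth above the bass; after resolving down by step to B3, the interval above the bass becomes a third.
Suspension figures are named by those two intervals: 4–3.

4–3 suspension.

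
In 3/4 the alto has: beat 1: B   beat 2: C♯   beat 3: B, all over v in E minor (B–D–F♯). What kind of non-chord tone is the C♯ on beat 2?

Upper neighbor tone.

The harmony at that moment is B minor triad (B, D, F♯); C♯ is not a chord tone.
It is approached by step up from B and left by step down to B.
Step away and step back to the same note — a neighbor tone (upper neighbor).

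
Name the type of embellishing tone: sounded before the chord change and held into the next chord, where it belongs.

Anticipation.

Approach: ahead of the chord change (typically by step), so it is dissonant against the current harmony. Departure: none — the same pitch is restated or held and is a chord tone of the new harmony.
Dissonant first, consonant once the harmony catches up: the note simply arrives early — an anticipation. (The reverse timing, consonant first and dissonant after the change, would be a suspension or retardation.)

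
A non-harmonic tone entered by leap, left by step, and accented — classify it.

Approach: by leap. Departure: by step. Metric position: strong.
Leap in, step out, in a metrically strong position — an appoggiatura. (It is the mirror image of the escape tone, which steps in and leaps out from a weak position.)

Appoggiatura.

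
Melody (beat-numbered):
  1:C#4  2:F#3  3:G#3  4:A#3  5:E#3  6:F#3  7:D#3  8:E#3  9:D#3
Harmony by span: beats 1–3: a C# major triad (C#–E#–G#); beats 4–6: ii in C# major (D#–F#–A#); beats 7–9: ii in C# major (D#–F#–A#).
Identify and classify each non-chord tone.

The harmony at that moment is C# major triad (C#, E#, G#); F#3 is not a chord tone.
It is approached by leap down from C#4 and left by step up to G#3.
Leap in, step out — an appoggiatura.
The harmony at that moment is D# minor triad (D#, F#, A#); E#3 is not a chord tone.
It is approached by leap down from A#3 and left by step up to F#3.
Leap in, step out — an appoggiatura.
The harmony at that moment is D# minor triad (D#, F#, A#); E#3 is not a chord tone.
It is approached by step up from D#3 and left by step down to D#3.
Step away and step back to the same note — a neighbor tone (upper neighbor).

F#3 (beat 2) — appoggiatura; E#3 (beat 5) — appoggiatura; E#3 (beat 8) — neighbor tone.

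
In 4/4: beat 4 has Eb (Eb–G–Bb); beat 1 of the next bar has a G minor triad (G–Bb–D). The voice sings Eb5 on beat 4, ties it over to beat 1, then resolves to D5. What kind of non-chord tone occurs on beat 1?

The harmony at that moment is G minor triad (G, Bb, D); Eb5 is not a chord tone.
It is held over (the same pitch as the preceding Eb5) and left by step down to D5.
Held over from the previous chord and resolving down by step — a suspension.

Suspension.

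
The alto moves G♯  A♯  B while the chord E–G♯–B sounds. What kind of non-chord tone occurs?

The harmony at that moment is E major triad (E, G♯, B); A♯ is not a chord tone.
It is approached by step up from G♯ and left by step up to B.
Step in, step out in the same direction — a passing tone.

A♯ is a passing tone.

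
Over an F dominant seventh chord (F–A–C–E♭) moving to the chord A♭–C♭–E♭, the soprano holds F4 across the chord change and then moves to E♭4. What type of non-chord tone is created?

The harmony at that moment is A♭ minor triad (A♭, C♭, E♭); F4 is not a chord tone.
It is held over (the same pitch as the preceding F4) and left by step down to E♭4.
Held over from the previous chord and resolving down by step — a suspension.

F4 is a suspension.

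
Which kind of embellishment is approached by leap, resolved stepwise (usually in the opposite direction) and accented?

Appoggiatura.

Approach: by leap. Departure: by step. Metric position: strong.
Leap in, step out, in a metrically strong position — an appoggiatura. (It is the mirror image of the escape tone, which steps in and leaps out from a weak position.)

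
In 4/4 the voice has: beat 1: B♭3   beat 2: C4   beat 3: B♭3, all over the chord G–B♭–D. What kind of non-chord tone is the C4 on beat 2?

Upper neighbor tone.

The harmony at that moment is G minor triad (G, B♭, D); C4 is not a chord tone.
It is approached by step up from B♭3 and left by step down to B♭3.
Step away and step back to the same note — a neighbor tone (upper neighbor).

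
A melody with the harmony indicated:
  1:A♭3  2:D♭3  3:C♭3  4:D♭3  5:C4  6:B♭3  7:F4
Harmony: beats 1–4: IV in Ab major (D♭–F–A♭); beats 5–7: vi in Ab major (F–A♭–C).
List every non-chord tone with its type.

C♭3 (beat 3) — neighbor tone; B♭3 (beat 6) — escape tone.

The harmony at that moment is D♭ major triad (D♭, F, A♭); C♭3 is not a chord tone.
It is approached by step down from D♭3 and left by step up to D♭3.
Step away and step back to the same note — a neighbor tone (lower neighbor).
The harmony at that moment is F minor triad (F, A♭, C); B♭3 is not a chord tone.
It is approached by step down from C4 and left by leap up to F4.
Step in, leap out — an escape tone.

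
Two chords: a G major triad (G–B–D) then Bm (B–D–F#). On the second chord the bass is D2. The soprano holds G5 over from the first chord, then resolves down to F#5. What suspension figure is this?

4–3 suspension.

At the second chord the bass is D2. The suspended G5 lies a fourth above the bass; after resolving down by step to F#5, the interval above the bass becomes a third.
Suspension figures are named by those two intervals: 4–3.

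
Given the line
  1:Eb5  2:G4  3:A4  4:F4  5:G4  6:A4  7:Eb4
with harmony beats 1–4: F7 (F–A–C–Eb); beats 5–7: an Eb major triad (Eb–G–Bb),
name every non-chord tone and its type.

G4 (beat 2) — appoggiatura; A4 (beat 6) — escape tone.

The harmony at that moment is F dominant seventh chord (F, A, C, Eb); G4 is not a chord tone.
It is approached by leap down from Eb5 and left by step up to A4.
Leap in, step out — an appoggiatura.
The harmony at that moment is Eb major triad (Eb, G, Bb); A4 is not a chord tone.
It is approached by step up from G4 and left by leap down to Eb4.
Step in, leap out — an escape tone.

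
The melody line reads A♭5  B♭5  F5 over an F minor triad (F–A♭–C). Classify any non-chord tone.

B♭5 is an escape tone.

The harmony at that moment is F minor triad (F, A♭, C); B♭5 is not a chord tone.
It is approached by step up from A♭5 and left by leap down to F5.
Step in, leap out — an escape tone.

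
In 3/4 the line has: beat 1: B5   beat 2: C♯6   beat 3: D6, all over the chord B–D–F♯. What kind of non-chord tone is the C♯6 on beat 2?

The harmony at that moment is B minor triad (B, D, F♯); C♯6 is not a chord tone.
It is approached by step up from B5 and left by step up to D6.
Step in, step out in the same direction — a passing tone.

Passing tone.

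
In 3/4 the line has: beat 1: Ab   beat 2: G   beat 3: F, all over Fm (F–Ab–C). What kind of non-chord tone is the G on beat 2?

The harmony at that moment is F minor triad (F, Ab, C); G is not a chord tone.
It is approached by step down from Ab and left by step down to F.
Step in, step out in the same direction — a passing tone.

Passing tone.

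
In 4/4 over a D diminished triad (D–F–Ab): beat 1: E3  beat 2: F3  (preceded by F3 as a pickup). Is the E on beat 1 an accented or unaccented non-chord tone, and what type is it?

The harmony at that moment is D diminished triad (D, F, Ab); E3 is not a chord tone.
It is approached by step down from F3 and left by step up to F3.
Step away and step back to the same note — a neighbor tone (lower neighbor).
It falls on the downbeat, so it is accented.

Accented neighbor tone.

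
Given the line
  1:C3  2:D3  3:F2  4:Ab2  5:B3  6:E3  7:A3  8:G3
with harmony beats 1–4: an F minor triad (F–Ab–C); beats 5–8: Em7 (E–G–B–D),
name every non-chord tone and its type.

The harmony at that moment is F minor triad (F, Ab, C); D3 is not a chord tone.
It is approached by step up from C3 and left by leap down to F2.
Step in, leap out — an escape tone.
The harmony at that moment is E minor seventh chord (E, G, B, D); A3 is not a chord tone.
It is approached by leap up from E3 and left by step down to G3.
Leap in, step out — an appoggiatura.

D3 (beat 2) — escape tone; A3 (beat 7) — appoggiatura.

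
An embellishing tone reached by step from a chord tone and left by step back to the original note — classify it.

Approach: by step. Departure: by step in the opposite direction, back to the starting pitch.
Stepwise on both sides but reversing to return to the same chord tone — a neighbor tone. (Had it continued onward in the same direction it would be a passing tone instead.)

Neighbor tone.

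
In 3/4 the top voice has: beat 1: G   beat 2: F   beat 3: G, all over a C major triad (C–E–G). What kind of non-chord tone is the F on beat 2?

Lower neighbor tone.

The harmony at that moment is C major triad (C, E, G); F is not a chord tone.
It is approached by step down from G and left by step up to G.
Step away and step back to the same note — a neighbor tone (lower neighbor).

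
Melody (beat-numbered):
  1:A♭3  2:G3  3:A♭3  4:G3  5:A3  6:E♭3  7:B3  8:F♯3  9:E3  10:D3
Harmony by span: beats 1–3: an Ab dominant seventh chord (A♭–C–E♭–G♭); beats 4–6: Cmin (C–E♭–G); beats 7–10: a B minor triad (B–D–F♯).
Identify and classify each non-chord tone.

The harmony at that moment is A♭ dominant seventh chord (A♭, C, E♭, G♭); G3 is not a chord tone.
It is approached by step down from A♭3 and left by step up to A♭3.
Step away and step back to the same note — a neighbor tone (lower neighbor).
The harmony at that moment is C minor triad (C, E♭, G); A3 is not a chord tone.
It is approached by step up from G3 and left by leap down to E♭3.
Step in, leap out — an escape tone.
The harmony at that moment is B minor triad (B, D, F♯); E3 is not a chord tone.
It is approached by step down from F♯3 and left by step down to D3.
Step in, step out in the same direction — a passing tone.

G3 (beat 2) — neighbor tone; A3 (beat 5) — escape tone; E3 (beat 9) — passing tone.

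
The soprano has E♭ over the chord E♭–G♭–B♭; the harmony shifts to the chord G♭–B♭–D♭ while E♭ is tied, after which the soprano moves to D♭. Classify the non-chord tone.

The harmony at that moment is G♭ major triad (G♭, B♭, D♭); E♭ is not a chord tone.
It is held over (the same pitch as the preceding E♭) and left by step down to D♭.
Held over from the previous chord and resolving down by step — a suspension.

E♭ is a suspension.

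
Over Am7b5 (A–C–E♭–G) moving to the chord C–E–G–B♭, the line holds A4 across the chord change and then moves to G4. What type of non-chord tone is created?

The harmony at that moment is C dominant seventh chord (C, E, G, B♭); A4 is not a chord tone.
It is held over (the same pitch as the preceding A4) and left by step down to G4.
Held over from the previous chord and resolving down by step — a suspension.

A4 is a suspension.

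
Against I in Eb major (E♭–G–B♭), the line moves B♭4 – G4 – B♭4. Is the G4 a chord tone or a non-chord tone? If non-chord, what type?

Chord tone (the third of Eb major triad).

Eb major triad contains E♭, G, B♭; G is the third, so it is a chord tone.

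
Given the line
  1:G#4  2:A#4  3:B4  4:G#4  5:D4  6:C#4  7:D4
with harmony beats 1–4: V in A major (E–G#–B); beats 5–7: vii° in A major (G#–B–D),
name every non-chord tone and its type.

The harmony at that moment is E major triad (E, G#, B); A#4 is not a chord tone.
It is approached by step up from G#4 and left by step up to B4.
Step in, step out in the same direction — a passing tone.
The harmony at that moment is G# diminished triad (G#, B, D); C#4 is not a chord tone.
It is approached by step down from D4 and left by step up to D4.
Step away and step back to the same note — a neighbor tone (lower neighbor).

A#4 (beat 2) — passing tone; C#4 (beat 6) — neighbor tone.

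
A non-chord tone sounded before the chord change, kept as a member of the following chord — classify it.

Approach: ahead of the chord change (typically by step), so it is dissonant against the current harmony. Departure: none — the same pitch is restated or held and is a chord tone of the new harmony.
Dissonant first, consonant once the harmony catches up: the note simply arrives early — an anticipation. (The reverse timing, consonant first and dissonant after the change, would be a suspension or retardation.)

Anticipation.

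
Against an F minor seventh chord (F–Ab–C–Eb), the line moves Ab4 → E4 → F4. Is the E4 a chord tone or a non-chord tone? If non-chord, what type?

The harmony at that moment is F minor seventh chord (F, Ab, C, Eb); E4 is not a chord tone.
It is approached by leap down from Ab4 and left by step up to F4.
Leap in, step out — an appoggiatura.

Non-chord tone — an appoggiatura.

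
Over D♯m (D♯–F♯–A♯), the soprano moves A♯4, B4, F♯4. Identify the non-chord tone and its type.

B4 is an escape tone.

The harmony at that moment is D♯ minor triad (D♯, F♯, A♯); B4 is not a chord tone.
It is approached by step up from A♯4 and left by leap down to F♯4.
Step in, leap out — an escape tone.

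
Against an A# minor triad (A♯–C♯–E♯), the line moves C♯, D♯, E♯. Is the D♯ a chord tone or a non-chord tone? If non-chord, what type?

Non-chord tone — a passing tone.

The harmony at that moment is A♯ minor triad (A♯, C♯, E♯); D♯ is not a chord tone.
It is approached by step up from C♯ and left by step up to E♯.
Step in, step out in the same direction — a passing tone.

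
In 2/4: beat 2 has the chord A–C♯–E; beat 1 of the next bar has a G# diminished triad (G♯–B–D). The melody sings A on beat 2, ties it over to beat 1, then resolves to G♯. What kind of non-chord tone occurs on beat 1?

The harmony at that moment is G♯ diminished triad (G♯, B, D); A is not a chord tone.
It is held over (the same pitch as the preceding A) and left by step down to G♯.
Held over from the previous chord and resolving down by step — a suspension.

Suspension.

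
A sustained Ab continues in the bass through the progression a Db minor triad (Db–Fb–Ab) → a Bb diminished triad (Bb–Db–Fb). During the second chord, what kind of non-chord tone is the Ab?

Pedal tone (pedal point).

The harmony at that moment is Bb diminished triad (Bb, Db, Fb); Ab is not a chord tone.
It is held over (the same pitch as the preceding Ab) and then sustained as the same pitch into the next harmony.
Sustained through a change of harmony — a pedal tone.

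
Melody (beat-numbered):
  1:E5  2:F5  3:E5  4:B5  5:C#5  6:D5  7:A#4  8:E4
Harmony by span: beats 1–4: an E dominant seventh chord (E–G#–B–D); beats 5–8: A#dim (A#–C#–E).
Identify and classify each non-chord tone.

F5 (beat 2) — neighbor tone; D5 (beat 6) — escape tone.

The harmony at that moment is E dominant seventh chord (E, G#, B, D); F5 is not a chord tone.
It is approached by step up from E5 and left by step down to E5.
Step away and step back to the same note — a neighbor tone (upper neighbor).
The harmony at that moment is A# diminished triad (A#, C#, E); D5 is not a chord tone.
It is approached by step up from C#5 and left by leap down to A#4.
Step in, leap out — an escape tone.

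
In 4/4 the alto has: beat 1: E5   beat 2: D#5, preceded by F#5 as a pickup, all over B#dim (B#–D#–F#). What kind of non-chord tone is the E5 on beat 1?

The harmony at that moment is B# diminished triad (B#, D#, F#); E5 is not a chord tone.
It is approached by step down from F#5 and left by step down to D#5.
Step in, step out in the same direction — a passing tone.

Passing tone.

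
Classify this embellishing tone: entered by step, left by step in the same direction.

Passing tone.

Approach: by step. Departure: by step, continuing in the same direction.
Stepwise on both sides with no change of direction means the note fills in the space between two different chord tones — a passing tone. (Had it turned back to its starting note it would be a neighbor tone instead.)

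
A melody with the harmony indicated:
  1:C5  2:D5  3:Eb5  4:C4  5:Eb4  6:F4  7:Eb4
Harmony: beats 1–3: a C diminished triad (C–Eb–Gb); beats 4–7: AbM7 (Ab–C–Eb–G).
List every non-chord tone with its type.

The harmony at that moment is C diminished triad (C, Eb, Gb); D5 is not a chord tone.
It is approached by step up from C5 and left by step up to Eb5.
Step in, step out in the same direction — a passing tone.
The harmony at that moment is Ab major seventh chord (Ab, C, Eb, G); F4 is not a chord tone.
It is approached by step up from Eb4 and left by step down to Eb4.
Step away and step back to the same note — a neighbor tone (upper neighbor).

D5 (beat 2) — passing tone; F4 (beat 6) — neighbor tone.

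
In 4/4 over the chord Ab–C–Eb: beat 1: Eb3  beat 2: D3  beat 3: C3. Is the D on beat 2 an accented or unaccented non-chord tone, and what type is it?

Unaccented passing tone.

The harmony at that moment is Ab major triad (Ab, C, Eb); D3 is not a chord tone.
It is approached by step down from Eb3 and left by step down to C3.
Step in, step out in the same direction — a passing tone.
It falls on a weak beat, so it is unaccented.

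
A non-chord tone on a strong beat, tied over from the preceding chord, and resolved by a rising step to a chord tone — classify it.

Approach: by preparation — the pitch is first a chord tone, then held (tied or repeated) while the harmony changes under it. Departure: up by step. Metric position: strong.
A prepared dissonance that resolves upward by step — a retardation. (The same figure resolving downward would be a suspension.)

Retardation.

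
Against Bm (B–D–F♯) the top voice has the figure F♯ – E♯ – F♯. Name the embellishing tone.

The harmony at that moment is B minor triad (B, D, F♯); E♯ is not a chord tone.
It is approached by step down from F♯ and left by step up to F♯.
Step away and step back to the same note — a neighbor tone (lower neighbor).

E♯ is a neighbor tone.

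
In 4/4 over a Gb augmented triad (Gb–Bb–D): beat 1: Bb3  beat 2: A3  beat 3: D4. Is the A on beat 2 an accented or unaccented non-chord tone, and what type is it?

Unaccented escape tone.

The harmony at that moment is Gb augmented triad (Gb, Bb, D); A3 is not a chord tone.
It is approached by step down from Bb3 and left by leap up to D4.
Step in, leap out — an escape tone.
It falls on a weak beat, so it is unaccented.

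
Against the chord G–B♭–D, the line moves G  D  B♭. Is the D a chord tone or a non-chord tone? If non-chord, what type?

G minor triad contains G, B♭, D; D is the fifth, so it is a chord tone.

Chord tone (the fifth of G minor triad).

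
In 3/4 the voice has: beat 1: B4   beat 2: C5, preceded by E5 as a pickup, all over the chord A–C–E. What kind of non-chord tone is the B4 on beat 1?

Appoggiatura.

The harmony at that moment is A minor triad (A, C, E); B4 is not a chord tone.
It is approached by leap down from E5 and left by step up to C5.
Leap in, step out, metrically accented — an appoggiatura.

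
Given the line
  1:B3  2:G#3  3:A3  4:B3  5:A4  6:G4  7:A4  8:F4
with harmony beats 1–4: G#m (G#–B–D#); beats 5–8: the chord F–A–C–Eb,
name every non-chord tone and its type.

A3 (beat 3) — passing tone; G4 (beat 6) — neighbor tone.

The harmony at that moment is G# minor triad (G#, B, D#); A3 is not a chord tone.
It is approached by step up from G#3 and left by step up to B3.
Step in, step out in the same direction — a passing tone.
The harmony at that moment is F dominant seventh chord (F, A, C, Eb); G4 is not a chord tone.
It is approached by step down from A4 and left by step up to A4.
Step away and step back to the same note — a neighbor tone (lower neighbor).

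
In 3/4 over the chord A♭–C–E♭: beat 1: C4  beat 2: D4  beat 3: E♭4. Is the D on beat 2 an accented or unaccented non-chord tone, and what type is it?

Unaccented passing tone.

The harmony at that moment is A♭ major triad (A♭, C, E♭); D4 is not a chord tone.
It is approached by step up from C4 and left by step up to E♭4.
Step in, step out in the same direction — a passing tone.
It falls on a weak beat, so it is unaccented.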